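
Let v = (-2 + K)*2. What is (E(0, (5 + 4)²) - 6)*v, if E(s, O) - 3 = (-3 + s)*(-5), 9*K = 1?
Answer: -136/3 ≈ -45.333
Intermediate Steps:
K = ⅑ (K = (⅑)*1 = ⅑ ≈ 0.11111)
E(s, O) = 18 - 5*s (E(s, O) = 3 + (-3 + s)*(-5) = 3 + (15 - 5*s) = 18 - 5*s)
v = -34/9 (v = (-2 + ⅑)*2 = -17/9*2 = -34/9 ≈ -3.7778)
(E(0, (5 + 4)²) - 6)*v = ((18 - 5*0) - 6)*(-34/9) = ((18 + 0) - 6)*(-34/9) = (18 - 6)*(-34/9) = 12*(-34/9) = -136/3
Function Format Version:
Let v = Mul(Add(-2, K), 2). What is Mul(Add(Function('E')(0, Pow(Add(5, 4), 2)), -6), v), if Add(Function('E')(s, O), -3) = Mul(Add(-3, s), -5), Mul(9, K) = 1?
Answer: Rational(-136, 3) ≈ -45.333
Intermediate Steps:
K = Rational(1, 9) (K = Mul(Rational(1, 9), 1) = Rational(1, 9) ≈ 0.11111)
Function('E')(s, O) = Add(18, Mul(-5, s)) (Function('E')(s, O) = Add(3, Mul(Add(-3, s), -5)) = Add(3, Add(15, Mul(-5, s))) = Add(18, Mul(-5, s)))
v = Rational(-34, 9) (v = Mul(Add(-2, Rational(1, 9)), 2) = Mul(Rational(-17, 9), 2) = Rational(-34, 9) ≈ -3.7778)
Mul(Add(Function('E')(0, Pow(Add(5, 4), 2)), -6), v) = Mul(Add(Add(18, Mul(-5, 0)), -6), Rational(-34, 9)) = Mul(Add(Add(18, 0), -6), Rational(-34, 9)) = Mul(Add(18, -6), Rational(-34, 9)) = Mul(12, Rational(-34, 9)) = Rational(-136, 3)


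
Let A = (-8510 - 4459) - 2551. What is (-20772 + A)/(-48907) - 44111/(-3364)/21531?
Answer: 2630797203605/3542347899588 ≈ 0.74267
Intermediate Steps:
A = -15520 (A = -12969 - 2551 = -15520)
(-20772 + A)/(-48907) - 44111/(-3364)/21531 = (-20772 - 15520)/(-48907) - 44111/(-3364)/21531 = -36292*(-1/48907) - 44111*(-1/3364)*(1/21531) = 36292/48907 + (44111/3364)*(1/21531) = 36292/48907 + 44111/72430284 = 2630797203605/3542347899588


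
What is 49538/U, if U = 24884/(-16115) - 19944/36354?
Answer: -2418464603665/102169208 ≈ -23671.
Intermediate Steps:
U = -204338416/97640785 (U = 24884*(-1/16115) - 19944*1/36354 = -24884/16115 - 3324/6059 = -204338416/97640785 ≈ -2.0928)
49538/U = 49538/(-204338416/97640785) = 49538*(-97640785/204338416) = -2418464603665/102169208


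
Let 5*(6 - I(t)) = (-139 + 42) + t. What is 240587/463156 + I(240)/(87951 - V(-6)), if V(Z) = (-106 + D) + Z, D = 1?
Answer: 52940262671/101966109180 ≈ 0.51919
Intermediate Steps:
V(Z) = -105 + Z (V(Z) = (-106 + 1) + Z = -105 + Z)
I(t) = 127/5 - t/5 (I(t) = 6 - ((-139 + 42) + t)/5 = 6 - (-97 + t)/5 = 6 + (97/5 - t/5) = 127/5 - t/5)
240587/463156 + I(240)/(87951 - V(-6)) = 240587/463156 + (127/5 - ⅕*240)/(87951 - (-105 - 6)) = 240587*(1/463156) + (127/5 - 48)/(87951 - 1*(-111)) = 240587/463156 - 113/(5*(87951 + 111)) = 240587/463156 - 113/5/88062 = 240587/463156 - 113/5*1/88062 = 240587/463156 - 113/440310 = 52940262671/101966109180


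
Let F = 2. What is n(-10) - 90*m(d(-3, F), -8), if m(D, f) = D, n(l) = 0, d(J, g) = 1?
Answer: -90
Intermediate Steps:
n(-10) - 90*m(d(-3, F), -8) = 0 - 90*1 = 0 - 90 = -90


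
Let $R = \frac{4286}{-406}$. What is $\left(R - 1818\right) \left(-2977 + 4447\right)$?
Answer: $- \frac{77951370}{29} \approx -2.688 \cdot 10^{6}$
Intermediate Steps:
$R = - \frac{2143}{203}$ ($R = 4286 \left(- \frac{1}{406}\right) = - \frac{2143}{203} \approx -10.557$)
$\left(R - 1818\right) \left(-2977 + 4447\right) = \left(- \frac{2143}{203} - 1818\right) \left(-2977 + 4447\right) = \left(- \frac{371197}{203}\right) 1470 = - \frac{77951370}{29}$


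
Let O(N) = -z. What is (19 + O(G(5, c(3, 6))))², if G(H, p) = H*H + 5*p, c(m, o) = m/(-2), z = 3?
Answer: 256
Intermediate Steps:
c(m, o) = -m/2 (c(m, o) = m*(-½) = -m/2)
G(H, p) = H² + 5*p
O(N) = -3 (O(N) = -1*3 = -3)
(19 + O(G(5, c(3, 6))))² = (19 - 3)² = 16² = 256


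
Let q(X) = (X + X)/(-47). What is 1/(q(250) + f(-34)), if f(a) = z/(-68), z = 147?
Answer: -3196/40909 ≈ -0.078125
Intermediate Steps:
f(a) = -147/68 (f(a) = 147/(-68) = 147*(-1/68) = -147/68)
q(X) = -2*X/47 (q(X) = (2*X)*(-1/47) = -2*X/47)
1/(q(250) + f(-34)) = 1/(-2/47*250 - 147/68) = 1/(-500/47 - 147/68) = 1/(-40909/3196) = -3196/40909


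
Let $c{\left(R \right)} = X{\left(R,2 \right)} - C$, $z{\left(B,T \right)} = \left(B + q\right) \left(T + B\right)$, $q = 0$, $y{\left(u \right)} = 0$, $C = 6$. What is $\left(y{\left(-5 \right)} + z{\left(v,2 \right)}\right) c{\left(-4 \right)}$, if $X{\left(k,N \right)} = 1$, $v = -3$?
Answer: $-15$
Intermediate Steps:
$z{\left(B,T \right)} = B \left(B + T\right)$ ($z{\left(B,T \right)} = \left(B + 0\right) \left(T + B\right) = B \left(B + T\right)$)
$c{\left(R \right)} = -5$ ($c{\left(R \right)} = 1 - 6 = -5$)
$\left(y{\left(-5 \right)} + z{\left(v,2 \right)}\right) c{\left(-4 \right)} = \left(0 - 3 \left(-3 + 2\right)\right) \left(-5\right) = \left(0 - -3\right) \left(-5\right) = \left(0 + 3\right) \left(-5\right) = 3 \left(-5\right) = -15$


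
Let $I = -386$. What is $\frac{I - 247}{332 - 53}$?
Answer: $- \frac{211}{93} \approx -2.2688$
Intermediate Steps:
$\frac{I - 247}{332 - 53} = \frac{-386 - 247}{332 - 53} = - \frac{633}{279} = \left(-633\right) \frac{1}{279} = - \frac{211}{93}$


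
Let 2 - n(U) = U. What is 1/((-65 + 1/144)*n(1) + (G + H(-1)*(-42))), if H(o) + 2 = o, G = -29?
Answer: 144/4609 ≈ 0.031243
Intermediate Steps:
H(o) = -2 + o
n(U) = 2 - U
1/((-65 + 1/144)*n(1) + (G + H(-1)*(-42))) = 1/((-65 + 1/144)*(2 - 1*1) + (-29 + (-2 - 1)*(-42))) = 1/((-65 + 1/144)*(2 - 1) + (-29 - 3*(-42))) = 1/(-9359/144*1 + (-29 + 126)) = 1/(-9359/144 + 97) = 1/(4609/144) = 144/4609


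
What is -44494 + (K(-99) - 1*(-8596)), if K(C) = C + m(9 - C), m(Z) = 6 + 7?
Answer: -35984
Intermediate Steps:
m(Z) = 13
K(C) = 13 + C (K(C) = C + 13 = 13 + C)
-44494 + (K(-99) - 1*(-8596)) = -44494 + ((13 - 99) - 1*(-8596)) = -44494 + (-86 + 8596) = -44494 + 8510 = -35984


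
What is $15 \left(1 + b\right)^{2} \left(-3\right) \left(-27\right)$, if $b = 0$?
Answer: $1215$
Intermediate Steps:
$15 \left(1 + b\right)^{2} \left(-3\right) \left(-27\right) = 15 \left(1 + 0\right)^{2} \left(-3\right) \left(-27\right) = 15 \cdot 1^{2} \left(-3\right) \left(-27\right) = 15 \cdot 1 \left(-3\right) \left(-27\right) = 15 \left(-3\right) \left(-27\right) = \left(-45\right) \left(-27\right) = 1215$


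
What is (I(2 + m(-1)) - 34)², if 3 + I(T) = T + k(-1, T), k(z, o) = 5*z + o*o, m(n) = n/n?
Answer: 900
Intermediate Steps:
m(n) = 1
k(z, o) = o² + 5*z (k(z, o) = 5*z + o² = o² + 5*z)
I(T) = -8 + T + T² (I(T) = -3 + (T + (T² + 5*(-1))) = -3 + (T + (T² - 5)) = -3 + (T + (-5 + T²)) = -3 + (-5 + T + T²) = -8 + T + T²)
(I(2 + m(-1)) - 34)² = ((-8 + (2 + 1) + (2 + 1)²) - 34)² = ((-8 + 3 + 3²) - 34)² = ((-8 + 3 + 9) - 34)² = (4 - 34)² = (-30)² = 900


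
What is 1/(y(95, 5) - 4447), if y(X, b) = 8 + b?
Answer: -1/4434 ≈ -0.00022553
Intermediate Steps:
1/(y(95, 5) - 4447) = 1/((8 + 5) - 4447) = 1/(13 - 4447) = 1/(-4434) = -1/4434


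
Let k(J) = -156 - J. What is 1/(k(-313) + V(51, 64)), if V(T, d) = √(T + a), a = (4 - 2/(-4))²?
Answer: 628/98311 - 2*√285/98311 ≈ 0.0060445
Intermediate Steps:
a = 81/4 (a = (4 - 2*(-¼))² = (4 + ½)² = (9/2)² = 81/4 ≈ 20.250)
V(T, d) = √(81/4 + T) (V(T, d) = √(T + 81/4) = √(81/4 + T))
1/(k(-313) + V(51, 64)) = 1/((-156 - 1*(-313)) + √(81 + 4*51)/2) = 1/((-156 + 313) + √(81 + 204)/2) = 1/(157 + √285/2)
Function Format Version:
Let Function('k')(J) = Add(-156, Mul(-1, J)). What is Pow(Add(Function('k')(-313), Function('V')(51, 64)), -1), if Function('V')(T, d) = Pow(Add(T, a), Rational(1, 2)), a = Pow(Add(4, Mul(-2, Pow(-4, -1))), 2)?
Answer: Add(Rational(628, 98311), Mul(Rational(-2, 98311), Pow(285, Rational(1, 2)))) ≈ 0.0060445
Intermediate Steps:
a = Rational(81, 4) (a = Pow(Add(4, Mul(-2, Rational(-1, 4))), 2) = Pow(Add(4, Rational(1, 2)), 2) = Pow(Rational(9, 2), 2) = Rational(81, 4) ≈ 20.250)
Function('V')(T, d) = Pow(Add(Rational(81, 4), T), Rational(1, 2)) (Function('V')(T, d) = Pow(Add(T, Rational(81, 4)), Rational(1, 2)) = Pow(Add(Rational(81, 4), T), Rational(1, 2)))
Pow(Add(Function('k')(-313), Function('V')(51, 64)), -1) = Pow(Add(Add(-156, Mul(-1, -313)), Mul(Rational(1, 2), Pow(Add(81, Mul(4, 51)), Rational(1, 2)))), -1) = Pow(Add(Add(-156, 313), Mul(Rational(1, 2), Pow(Add(81, 204), Rational(1, 2)))), -1) = Pow(Add(157, Mul(Rational(1, 2), Pow(285, Rational(1, 2)))), -1)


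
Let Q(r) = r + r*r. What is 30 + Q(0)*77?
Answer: 30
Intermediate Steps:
Q(r) = r + r²
30 + Q(0)*77 = 30 + (0*(1 + 0))*77 = 30 + (0*1)*77 = 30 + 0*77 = 30 + 0 = 30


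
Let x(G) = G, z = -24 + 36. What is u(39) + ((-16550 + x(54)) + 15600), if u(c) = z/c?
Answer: -11644/13 ≈ -895.69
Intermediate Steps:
z = 12
u(c) = 12/c
u(39) + ((-16550 + x(54)) + 15600) = 12/39 + ((-16550 + 54) + 15600) = 12*(1/39) + (-16496 + 15600) = 4/13 - 896 = -11644/13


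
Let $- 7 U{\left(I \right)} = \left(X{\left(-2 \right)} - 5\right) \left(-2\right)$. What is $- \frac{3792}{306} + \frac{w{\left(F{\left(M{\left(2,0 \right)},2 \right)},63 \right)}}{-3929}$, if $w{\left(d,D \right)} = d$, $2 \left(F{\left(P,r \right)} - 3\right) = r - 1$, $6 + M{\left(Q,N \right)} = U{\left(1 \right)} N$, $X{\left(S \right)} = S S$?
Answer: $- \frac{4966613}{400758} \approx -12.393$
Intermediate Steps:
$X{\left(S \right)} = S^{2}$
$U{\left(I \right)} = - \frac{2}{7}$ ($U{\left(I \right)} = - \frac{\left(\left(-2\right)^{2} - 5\right) \left(-2\right)}{7} = - \frac{\left(4 - 5\right) \left(-2\right)}{7} = - \frac{\left(-1\right) \left(-2\right)}{7} = \left(- \frac{1}{7}\right) 2 = - \frac{2}{7}$)
$M{\left(Q,N \right)} = -6 - \frac{2 N}{7}$
$F{\left(P,r \right)} = \frac{5}{2} + \frac{r}{2}$ ($F{\left(P,r \right)} = 3 + \frac{r - 1}{2} = 3 + \frac{-1 + r}{2} = 3 + \left(- \frac{1}{2} + \frac{r}{2}\right) = \frac{5}{2} + \frac{r}{2}$)
$- \frac{3792}{306} + \frac{w{\left(F{\left(M{\left(2,0 \right)},2 \right)},63 \right)}}{-3929} = - \frac{3792}{306} + \frac{\frac{5}{2} + \frac{1}{2} \cdot 2}{-3929} = \left(-3792\right) \frac{1}{306} + \left(\frac{5}{2} + 1\right) \left(- \frac{1}{3929}\right) = - \frac{632}{51} + \frac{7}{2} \left(- \frac{1}{3929}\right) = - \frac{632}{51} - \frac{7}{7858} = - \frac{4966613}{400758}$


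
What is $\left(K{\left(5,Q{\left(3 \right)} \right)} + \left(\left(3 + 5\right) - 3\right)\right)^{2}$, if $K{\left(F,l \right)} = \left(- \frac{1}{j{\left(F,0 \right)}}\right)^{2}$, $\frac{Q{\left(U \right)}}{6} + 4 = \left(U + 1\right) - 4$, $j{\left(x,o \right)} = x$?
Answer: $\frac{15876}{625} \approx 25.402$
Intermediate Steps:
$Q{\left(U \right)} = -42 + 6 U$ ($Q{\left(U \right)} = -24 + 6 \left(\left(U + 1\right) - 4\right) = -24 + 6 \left(\left(1 + U\right) - 4\right) = -24 + 6 \left(-3 + U\right) = -24 + \left(-18 + 6 U\right) = -42 + 6 U$)
$K{\left(F,l \right)} = \frac{1}{F^{2}}$ ($K{\left(F,l \right)} = \left(- \frac{1}{F}\right)^{2} = \frac{1}{F^{2}}$)
$\left(K{\left(5,Q{\left(3 \right)} \right)} + \left(\left(3 + 5\right) - 3\right)\right)^{2} = \left(\frac{1}{25} + \left(\left(3 + 5\right) - 3\right)\right)^{2} = \left(\frac{1}{25} + \left(8 - 3\right)\right)^{2} = \left(\frac{1}{25} + 5\right)^{2} = \left(\frac{126}{25}\right)^{2} = \frac{15876}{625}$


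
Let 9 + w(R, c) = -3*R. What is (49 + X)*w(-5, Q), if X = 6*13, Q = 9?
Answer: 762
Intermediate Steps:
w(R, c) = -9 - 3*R
X = 78
(49 + X)*w(-5, Q) = (49 + 78)*(-9 - 3*(-5)) = 127*(-9 + 15) = 127*6 = 762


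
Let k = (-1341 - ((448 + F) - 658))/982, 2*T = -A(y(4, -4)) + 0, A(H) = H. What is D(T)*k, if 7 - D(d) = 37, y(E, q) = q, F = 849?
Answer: 29700/491 ≈ 60.489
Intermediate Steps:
T = 2 (T = (-1*(-4) + 0)/2 = (4 + 0)/2 = (½)*4 = 2)
D(d) = -30 (D(d) = 7 - 1*37 = 7 - 37 = -30)
k = -990/491 (k = (-1341 - ((448 + 849) - 658))/982 = (-1341 - (1297 - 658))*(1/982) = (-1341 - 1*639)*(1/982) = (-1341 - 639)*(1/982) = -1980*1/982 = -990/491 ≈ -2.0163)
D(T)*k = -30*(-990/491) = 29700/491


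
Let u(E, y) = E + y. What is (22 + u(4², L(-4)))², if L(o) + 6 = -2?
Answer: 900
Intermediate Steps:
L(o) = -8 (L(o) = -6 - 2 = -8)
(22 + u(4², L(-4)))² = (22 + (4² - 8))² = (22 + (16 - 8))² = (22 + 8)² = 30² = 900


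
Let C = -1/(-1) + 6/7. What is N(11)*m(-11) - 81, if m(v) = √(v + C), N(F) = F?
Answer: -81 + 88*I*√7/7 ≈ -81.0 + 33.261*I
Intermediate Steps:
C = 13/7 (C = -1*(-1) + 6*(⅐) = 1 + 6/7 = 13/7 ≈ 1.8571)
m(v) = √(13/7 + v) (m(v) = √(v + 13/7) = √(13/7 + v))
N(11)*m(-11) - 81 = 11*(√(91 + 49*(-11))/7) - 81 = 11*(√(91 - 539)/7) - 81 = 11*(√(-448)/7) - 81 = 11*((8*I*√7)/7) - 81 = 11*(8*I*√7/7) - 81 = 88*I*√7/7 - 81 = -81 + 88*I*√7/7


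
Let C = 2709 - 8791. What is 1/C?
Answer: -1/6082 ≈ -0.00016442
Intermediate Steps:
C = -6082
1/C = 1/(-6082) = -1/6082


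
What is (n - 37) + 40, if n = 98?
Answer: 101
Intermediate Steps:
(n - 37) + 40 = (98 - 37) + 40 = 61 + 40 = 101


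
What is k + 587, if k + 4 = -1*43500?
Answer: -42917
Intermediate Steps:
k = -43504 (k = -4 - 1*43500 = -4 - 43500 = -43504)
k + 587 = -43504 + 587 = -42917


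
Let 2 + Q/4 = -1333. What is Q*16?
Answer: -85440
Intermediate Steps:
Q = -5340 (Q = -8 + 4*(-1333) = -8 - 5332 = -5340)
Q*16 = -5340*16 = -85440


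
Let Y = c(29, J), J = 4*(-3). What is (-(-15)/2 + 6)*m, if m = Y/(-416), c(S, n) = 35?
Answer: -945/832 ≈ -1.1358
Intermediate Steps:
J = -12
Y = 35
m = -35/416 (m = 35/(-416) = 35*(-1/416) = -35/416 ≈ -0.084135)
(-(-15)/2 + 6)*m = (-(-15)/2 + 6)*(-35/416) = (-3*(-5/2) + 6)*(-35/416) = (15/2 + 6)*(-35/416) = (27/2)*(-35/416) = -945/832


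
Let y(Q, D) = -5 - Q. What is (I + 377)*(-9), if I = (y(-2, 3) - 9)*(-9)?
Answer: -4365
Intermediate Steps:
I = 108 (I = ((-5 - 1*(-2)) - 9)*(-9) = ((-5 + 2) - 9)*(-9) = (-3 - 9)*(-9) = -12*(-9) = 108)
(I + 377)*(-9) = (108 + 377)*(-9) = 485*(-9) = -4365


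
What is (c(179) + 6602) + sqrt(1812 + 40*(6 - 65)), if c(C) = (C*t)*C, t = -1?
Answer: -25439 + 2*I*sqrt(137) ≈ -25439.0 + 23.409*I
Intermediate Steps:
c(C) = -C**2 (c(C) = (C*(-1))*C = (-C)*C = -C**2)
(c(179) + 6602) + sqrt(1812 + 40*(6 - 65)) = (-1*179**2 + 6602) + sqrt(1812 + 40*(6 - 65)) = (-1*32041 + 6602) + sqrt(1812 + 40*(-59)) = (-32041 + 6602) + sqrt(1812 - 2360) = -25439 + sqrt(-548) = -25439 + 2*I*sqrt(137)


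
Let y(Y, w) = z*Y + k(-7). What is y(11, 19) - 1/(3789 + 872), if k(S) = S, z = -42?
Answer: -2186010/4661 ≈ -469.00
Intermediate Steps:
y(Y, w) = -7 - 42*Y (y(Y, w) = -42*Y - 7 = -7 - 42*Y)
y(11, 19) - 1/(3789 + 872) = (-7 - 42*11) - 1/(3789 + 872) = (-7 - 462) - 1/4661 = -469 - 1*1/4661 = -469 - 1/4661 = -2186010/4661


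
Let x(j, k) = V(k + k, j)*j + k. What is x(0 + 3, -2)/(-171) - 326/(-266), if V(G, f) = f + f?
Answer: 1355/1197 ≈ 1.1320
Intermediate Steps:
V(G, f) = 2*f
x(j, k) = k + 2*j**2 (x(j, k) = (2*j)*j + k = 2*j**2 + k = k + 2*j**2)
x(0 + 3, -2)/(-171) - 326/(-266) = (-2 + 2*(0 + 3)**2)/(-171) - 326/(-266) = (-2 + 2*3**2)*(-1/171) - 326*(-1/266) = (-2 + 2*9)*(-1/171) + 163/133 = (-2 + 18)*(-1/171) + 163/133 = 16*(-1/171) + 163/133 = -16/171 + 163/133 = 1355/1197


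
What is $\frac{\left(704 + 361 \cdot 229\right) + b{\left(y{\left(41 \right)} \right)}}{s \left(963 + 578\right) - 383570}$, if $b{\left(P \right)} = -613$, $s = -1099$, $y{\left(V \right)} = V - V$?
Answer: $- \frac{82760}{2077129} \approx -0.039843$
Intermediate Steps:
$y{\left(V \right)} = 0$
$\frac{\left(704 + 361 \cdot 229\right) + b{\left(y{\left(41 \right)} \right)}}{s \left(963 + 578\right) - 383570} = \frac{\left(704 + 361 \cdot 229\right) - 613}{- 1099 \left(963 + 578\right) - 383570} = \frac{\left(704 + 82669\right) - 613}{\left(-1099\right) 1541 - 383570} = \frac{83373 - 613}{-1693559 - 383570} = \frac{82760}{-2077129} = 82760 \left(- \frac{1}{2077129}\right) = - \frac{82760}{2077129}$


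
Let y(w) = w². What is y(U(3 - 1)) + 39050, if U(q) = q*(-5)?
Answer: 39150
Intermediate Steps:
U(q) = -5*q
y(U(3 - 1)) + 39050 = (-5*(3 - 1))² + 39050 = (-5*2)² + 39050 = (-10)² + 39050 = 100 + 39050 = 39150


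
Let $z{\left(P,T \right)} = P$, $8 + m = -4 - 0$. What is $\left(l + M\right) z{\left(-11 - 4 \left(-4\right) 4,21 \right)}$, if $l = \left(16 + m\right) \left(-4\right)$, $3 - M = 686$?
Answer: $-37047$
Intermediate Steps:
$M = -683$ ($M = 3 - 686 = -683$)
$m = -12$ ($m = -8 - 4 = -12$)
$l = -16$ ($l = \left(16 - 12\right) \left(-4\right) = 4 \left(-4\right) = -16$)
$\left(l + M\right) z{\left(-11 - 4 \left(-4\right) 4,21 \right)} = \left(-16 - 683\right) \left(-11 - 4 \left(-4\right) 4\right) = - 699 \left(-11 - \left(-16\right) 4\right) = - 699 \left(-11 - -64\right) = - 699 \left(-11 + 64\right) = \left(-699\right) 53 = -37047$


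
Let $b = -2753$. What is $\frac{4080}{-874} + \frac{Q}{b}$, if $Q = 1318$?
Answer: $- \frac{6192086}{1203061} \approx -5.1469$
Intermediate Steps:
$\frac{4080}{-874} + \frac{Q}{b} = \frac{4080}{-874} + \frac{1318}{-2753} = 4080 \left(- \frac{1}{874}\right) + 1318 \left(- \frac{1}{2753}\right) = - \frac{2040}{437} - \frac{1318}{2753} = - \frac{6192086}{1203061}$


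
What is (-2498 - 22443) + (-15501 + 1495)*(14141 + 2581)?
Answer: -234233273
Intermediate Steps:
(-2498 - 22443) + (-15501 + 1495)*(14141 + 2581) = -24941 - 14006*16722 = -24941 - 234208332 = -234233273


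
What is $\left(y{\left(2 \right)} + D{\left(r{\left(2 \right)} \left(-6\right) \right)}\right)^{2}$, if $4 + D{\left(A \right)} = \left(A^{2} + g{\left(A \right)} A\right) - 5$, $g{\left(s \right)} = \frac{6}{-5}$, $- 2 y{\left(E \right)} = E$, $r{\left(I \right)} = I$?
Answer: $\frac{550564}{25} \approx 22023.0$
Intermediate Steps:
$y{\left(E \right)} = - \frac{E}{2}$
$g{\left(s \right)} = - \frac{6}{5}$ ($g{\left(s \right)} = 6 \left(- \frac{1}{5}\right) = - \frac{6}{5}$)
$D{\left(A \right)} = -9 + A^{2} - \frac{6 A}{5}$ ($D{\left(A \right)} = -4 - \left(5 - A^{2} + \frac{6 A}{5}\right) = -9 + A^{2} - \frac{6 A}{5}$)
$\left(y{\left(2 \right)} + D{\left(r{\left(2 \right)} \left(-6\right) \right)}\right)^{2} = \left(\left(- \frac{1}{2}\right) 2 - \left(9 - 144 + \frac{6}{5} \cdot 2 \left(-6\right)\right)\right)^{2} = \left(-1 - \left(- \frac{27}{5} - 144\right)\right)^{2} = \left(-1 + \left(-9 + 144 + \frac{72}{5}\right)\right)^{2} = \left(-1 + \frac{747}{5}\right)^{2} = \left(\frac{742}{5}\right)^{2} = \frac{550564}{25}$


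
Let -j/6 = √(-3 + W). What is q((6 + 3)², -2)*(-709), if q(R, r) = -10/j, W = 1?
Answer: 3545*I*√2/6 ≈ 835.56*I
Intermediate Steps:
j = -6*I*√2 (j = -6*√(-3 + 1) = -6*I*√2 ≈ -8.4853*I)
q(R, r) = -5*I*√2/6 (q(R, r) = -10*I*√2/12 = -5*I*√2/6)
q((6 + 3)², -2)*(-709) = -5*I*√2/6*(-709) = 3545*I*√2/6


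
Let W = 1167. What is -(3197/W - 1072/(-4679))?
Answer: -16209787/5460393 ≈ -2.9686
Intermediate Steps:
-(3197/W - 1072/(-4679)) = -(3197/1167 - 1072/(-4679)) = -(3197*(1/1167) - 1072*(-1/4679)) = -(3197/1167 + 1072/4679) = -1*16209787/5460393 = -16209787/5460393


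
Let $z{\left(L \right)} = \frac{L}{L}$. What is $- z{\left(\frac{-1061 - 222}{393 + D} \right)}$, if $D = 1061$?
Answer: $-1$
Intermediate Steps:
$z{\left(L \right)} = 1$
$- z{\left(\frac{-1061 - 222}{393 + D} \right)} = \left(-1\right) 1 = -1$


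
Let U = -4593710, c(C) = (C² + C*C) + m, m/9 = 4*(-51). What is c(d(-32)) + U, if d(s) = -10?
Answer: -4595346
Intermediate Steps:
m = -1836 (m = 9*(4*(-51)) = 9*(-204) = -1836)
c(C) = -1836 + 2*C² (c(C) = (C² + C*C) - 1836 = (C² + C²) - 1836 = 2*C² - 1836 = -1836 + 2*C²)
c(d(-32)) + U = (-1836 + 2*(-10)²) - 4593710 = (-1836 + 2*100) - 4593710 = (-1836 + 200) - 4593710 = -1636 - 4593710 = -4595346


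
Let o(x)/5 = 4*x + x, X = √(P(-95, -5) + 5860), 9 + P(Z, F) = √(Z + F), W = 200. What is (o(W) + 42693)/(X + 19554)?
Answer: 47693/(19554 + √(5851 + 10*I)) ≈ 2.4295 - 8.09e-6*I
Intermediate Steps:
P(Z, F) = -9 + √(F + Z) (P(Z, F) = -9 + √(Z + F) = -9 + √(F + Z))
X = √(5851 + 10*I) (X = √((-9 + √(-5 - 95)) + 5860) = √((-9 + √(-100)) + 5860) = √((-9 + 10*I) + 5860) = √(5851 + 10*I) ≈ 76.492 + 0.0654*I)
o(x) = 25*x (o(x) = 5*(4*x + x) = 5*(5*x) = 25*x)
(o(W) + 42693)/(X + 19554) = (25*200 + 42693)/(√(5851 + 10*I) + 19554) = (5000 + 42693)/(19554 + √(5851 + 10*I)) = 47693/(19554 + √(5851 + 10*I))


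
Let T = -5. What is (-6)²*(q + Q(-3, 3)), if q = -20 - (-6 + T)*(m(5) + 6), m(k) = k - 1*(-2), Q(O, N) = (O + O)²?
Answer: 5724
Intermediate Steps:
Q(O, N) = 4*O² (Q(O, N) = (2*O)² = 4*O²)
m(k) = 2 + k (m(k) = k + 2 = 2 + k)
q = 123 (q = -20 - (-6 - 5)*((2 + 5) + 6) = -20 - (-11)*(7 + 6) = -20 - (-11)*13 = -20 - 1*(-143) = -20 + 143 = 123)
(-6)²*(q + Q(-3, 3)) = (-6)²*(123 + 4*(-3)²) = 36*(123 + 4*9) = 36*(123 + 36) = 36*159 = 5724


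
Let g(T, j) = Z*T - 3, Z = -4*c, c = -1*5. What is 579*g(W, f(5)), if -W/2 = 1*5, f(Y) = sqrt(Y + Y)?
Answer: -117537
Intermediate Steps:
f(Y) = sqrt(2)*sqrt(Y) (f(Y) = sqrt(2*Y) = sqrt(2)*sqrt(Y))
W = -10 (W = -2*5 = -10)
c = -5
Z = 20 (Z = -4*(-5) = 20)
g(T, j) = -3 + 20*T (g(T, j) = 20*T - 3 = -3 + 20*T)
579*g(W, f(5)) = 579*(-3 + 20*(-10)) = 579*(-3 - 200) = 579*(-203) = -117537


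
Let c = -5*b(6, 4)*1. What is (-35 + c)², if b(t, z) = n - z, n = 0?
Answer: 225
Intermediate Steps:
b(t, z) = -z (b(t, z) = 0 - z = -z)
c = 20 (c = -(-5)*4*1 = -5*(-4)*1 = 20*1 = 20)
(-35 + c)² = (-35 + 20)² = (-15)² = 225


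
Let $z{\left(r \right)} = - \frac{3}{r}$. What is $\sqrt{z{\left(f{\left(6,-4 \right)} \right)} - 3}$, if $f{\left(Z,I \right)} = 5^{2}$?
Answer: $\frac{i \sqrt{78}}{5} \approx 1.7664 i$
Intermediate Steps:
$f{\left(Z,I \right)} = 25$
$\sqrt{z{\left(f{\left(6,-4 \right)} \right)} - 3} = \sqrt{- \frac{3}{25} - 3} = \sqrt{- \frac{78}{25}} = \frac{i \sqrt{78}}{5}$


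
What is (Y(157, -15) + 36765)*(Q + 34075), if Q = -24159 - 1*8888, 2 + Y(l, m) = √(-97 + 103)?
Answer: 37792364 + 1028*√6 ≈ 3.7795e+7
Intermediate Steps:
Y(l, m) = -2 + √6 (Y(l, m) = -2 + √(-97 + 103) = -2 + √6)
Q = -33047 (Q = -24159 - 8888 = -33047)
(Y(157, -15) + 36765)*(Q + 34075) = ((-2 + √6) + 36765)*(-33047 + 34075) = (36763 + √6)*1028 = 37792364 + 1028*√6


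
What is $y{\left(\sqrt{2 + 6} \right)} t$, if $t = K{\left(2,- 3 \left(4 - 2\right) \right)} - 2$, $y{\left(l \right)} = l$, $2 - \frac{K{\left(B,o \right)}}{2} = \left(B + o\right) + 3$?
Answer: $8 \sqrt{2} \approx 11.314$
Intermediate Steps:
$K{\left(B,o \right)} = -2 - 2 B - 2 o$ ($K{\left(B,o \right)} = 4 - 2 \left(\left(B + o\right) + 3\right) = 4 - 2 \left(3 + B + o\right) = 4 - \left(6 + 2 B + 2 o\right) = -2 - 2 B - 2 o$)
$t = 4$ ($t = \left(-2 - 4 - 2 \left(- 3 \left(4 - 2\right)\right)\right) - 2 = \left(-2 - 4 - 2 \left(\left(-3\right) 2\right)\right) - 2 = \left(-2 - 4 - -12\right) - 2 = \left(-2 - 4 + 12\right) - 2 = 6 - 2 = 4$)
$y{\left(\sqrt{2 + 6} \right)} t = \sqrt{2 + 6} \cdot 4 = \sqrt{8} \cdot 4 = 2 \sqrt{2} \cdot 4 = 8 \sqrt{2}$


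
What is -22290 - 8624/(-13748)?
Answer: -10944082/491 ≈ -22289.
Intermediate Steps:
-22290 - 8624/(-13748) = -22290 - 8624*(-1/13748) = -22290 + 308/491 = -10944082/491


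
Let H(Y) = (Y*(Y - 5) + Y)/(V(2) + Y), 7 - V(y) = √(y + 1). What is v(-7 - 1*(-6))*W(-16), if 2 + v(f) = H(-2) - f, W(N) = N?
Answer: -304/11 - 96*√3/11 ≈ -42.752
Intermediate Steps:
V(y) = 7 - √(1 + y) (V(y) = 7 - √(y + 1) = 7 - √(1 + y))
H(Y) = (Y + Y*(-5 + Y))/(7 + Y - √3) (H(Y) = (Y*(Y - 5) + Y)/((7 - √(1 + 2)) + Y) = (Y*(-5 + Y) + Y)/((7 - √3) + Y) = (Y + Y*(-5 + Y))/(7 + Y - √3))
v(f) = -2 - f + 12/(5 - √3) (v(f) = -2 + (-2*(-4 - 2)/(7 - 2 - √3) - f) = -2 + (-2*(-6)/(5 - √3) - f) = -2 + (12/(5 - √3) - f) = -2 + (-f + 12/(5 - √3)) = -2 - f + 12/(5 - √3))
v(-7 - 1*(-6))*W(-16) = (8/11 - (-7 - 1*(-6)) + 6*√3/11)*(-16) = (8/11 - (-7 + 6) + 6*√3/11)*(-16) = (8/11 - 1*(-1) + 6*√3/11)*(-16) = (8/11 + 1 + 6*√3/11)*(-16) = (19/11 + 6*√3/11)*(-16) = -304/11 - 96*√3/11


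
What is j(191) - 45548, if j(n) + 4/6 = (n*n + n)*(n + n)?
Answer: 41889466/3 ≈ 1.3963e+7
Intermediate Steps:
j(n) = -2/3 + 2*n*(n + n**2) (j(n) = -2/3 + (n*n + n)*(n + n) = -2/3 + (n**2 + n)*(2*n) = -2/3 + (n + n**2)*(2*n) = -2/3 + 2*n*(n + n**2))
j(191) - 45548 = (-2/3 + 2*191**2 + 2*191**3) - 45548 = (-2/3 + 2*36481 + 2*6967871) - 45548 = (-2/3 + 72962 + 13935742) - 45548 = 42026110/3 - 45548 = 41889466/3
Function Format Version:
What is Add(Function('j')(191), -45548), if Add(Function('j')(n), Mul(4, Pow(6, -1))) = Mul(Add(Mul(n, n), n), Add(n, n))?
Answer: Rational(41889466, 3) ≈ 1.3963e+7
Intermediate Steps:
Function('j')(n) = Add(Rational(-2, 3), Mul(2, n, Add(n, Pow(n, 2)))) (Function('j')(n) = Add(Rational(-2, 3), Mul(Add(Mul(n, n), n), Add(n, n))) = Add(Rational(-2, 3), Mul(Add(Pow(n, 2), n), Mul(2, n))) = Add(Rational(-2, 3), Mul(Add(n, Pow(n, 2)), Mul(2, n))) = Add(Rational(-2, 3), Mul(2, n, Add(n, Pow(n, 2)))))
Add(Function('j')(191), -45548) = Add(Add(Rational(-2, 3), Mul(2, Pow(191, 2)), Mul(2, Pow(191, 3))), -45548) = Add(Add(Rational(-2, 3), Mul(2, 36481), Mul(2, 6967871)), -45548) = Add(Add(Rational(-2, 3), 72962, 13935742), -45548) = Add(Rational(42026110, 3), -45548) = Rational(41889466, 3)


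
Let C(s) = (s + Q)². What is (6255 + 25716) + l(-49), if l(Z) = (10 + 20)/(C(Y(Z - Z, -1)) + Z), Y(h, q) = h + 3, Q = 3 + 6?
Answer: 607455/19 ≈ 31971.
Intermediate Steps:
Q = 9
Y(h, q) = 3 + h
C(s) = (9 + s)² (C(s) = (s + 9)² = (9 + s)²)
l(Z) = 30/(144 + Z) (l(Z) = (10 + 20)/((9 + (3 + (Z - Z)))² + Z) = 30/((9 + (3 + 0))² + Z) = 30/((9 + 3)² + Z) = 30/(12² + Z) = 30/(144 + Z))
(6255 + 25716) + l(-49) = (6255 + 25716) + 30/(144 - 49) = 31971 + 30/95 = 31971 + 30*(1/95) = 31971 + 6/19 = 607455/19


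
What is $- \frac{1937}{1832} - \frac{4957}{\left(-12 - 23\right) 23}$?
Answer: $\frac{7521939}{1474760} \approx 5.1004$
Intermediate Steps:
$- \frac{1937}{1832} - \frac{4957}{\left(-12 - 23\right) 23} = \left(-1937\right) \frac{1}{1832} - \frac{4957}{\left(-35\right) 23} = - \frac{1937}{1832} - \frac{4957}{-805} = - \frac{1937}{1832} - - \frac{4957}{805} = - \frac{1937}{1832} + \frac{4957}{805} = \frac{7521939}{1474760}$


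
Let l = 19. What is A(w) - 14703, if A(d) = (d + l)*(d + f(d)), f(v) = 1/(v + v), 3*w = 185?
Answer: -16196956/1665 ≈ -9727.9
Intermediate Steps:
w = 185/3 (w = (⅓)*185 = 185/3 ≈ 61.667)
f(v) = 1/(2*v)
A(d) = (19 + d)*(d + 1/(2*d)) (A(d) = (d + 19)*(d + 1/(2*d)) = (19 + d)*(d + 1/(2*d)))
A(w) - 14703 = (½ + (185/3)² + 19*(185/3) + 19/(2*(185/3))) - 14703 = (½ + 34225/9 + 3515/3 + (19/2)*(3/185)) - 14703 = (½ + 34225/9 + 3515/3 + 57/370) - 14703 = 8283539/1665 - 14703 = -16196956/1665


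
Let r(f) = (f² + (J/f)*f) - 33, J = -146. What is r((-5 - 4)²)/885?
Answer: 6382/885 ≈ 7.2113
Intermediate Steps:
r(f) = -179 + f² (r(f) = (f² + (-146/f)*f) - 33 = (f² - 146) - 33 = (-146 + f²) - 33 = -179 + f²)
r((-5 - 4)²)/885 = (-179 + ((-5 - 4)²)²)/885 = (-179 + ((-9)²)²)*(1/885) = (-179 + 81²)*(1/885) = (-179 + 6561)*(1/885) = 6382*(1/885) = 6382/885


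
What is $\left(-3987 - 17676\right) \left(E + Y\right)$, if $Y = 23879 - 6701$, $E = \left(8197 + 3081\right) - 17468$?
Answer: $-238033044$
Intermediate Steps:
$E = -6190$ ($E = 11278 - 17468 = -6190$)
$Y = 17178$
$\left(-3987 - 17676\right) \left(E + Y\right) = \left(-3987 - 17676\right) \left(-6190 + 17178\right) = \left(-21663\right) 10988 = -238033044$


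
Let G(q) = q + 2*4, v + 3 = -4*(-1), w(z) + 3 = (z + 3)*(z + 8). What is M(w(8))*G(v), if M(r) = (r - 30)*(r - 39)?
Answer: 172458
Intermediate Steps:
w(z) = -3 + (3 + z)*(8 + z) (w(z) = -3 + (z + 3)*(z + 8) = -3 + (3 + z)*(8 + z))
M(r) = (-39 + r)*(-30 + r) (M(r) = (-30 + r)*(-39 + r) = (-39 + r)*(-30 + r))
v = 1 (v = -3 - 4*(-1) = -3 + 4 = 1)
G(q) = 8 + q (G(q) = q + 8 = 8 + q)
M(w(8))*G(v) = (1170 + (21 + 8² + 11*8)² - 69*(21 + 8² + 11*8))*(8 + 1) = (1170 + (21 + 64 + 88)² - 69*(21 + 64 + 88))*9 = (1170 + 173² - 69*173)*9 = (1170 + 29929 - 11937)*9 = 19162*9 = 172458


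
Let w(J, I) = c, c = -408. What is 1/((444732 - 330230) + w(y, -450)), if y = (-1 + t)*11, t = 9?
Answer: 1/114094 ≈ 8.7647e-6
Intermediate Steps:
y = 88 (y = (-1 + 9)*11 = 8*11 = 88)
w(J, I) = -408
1/((444732 - 330230) + w(y, -450)) = 1/((444732 - 330230) - 408) = 1/(114502 - 408) = 1/114094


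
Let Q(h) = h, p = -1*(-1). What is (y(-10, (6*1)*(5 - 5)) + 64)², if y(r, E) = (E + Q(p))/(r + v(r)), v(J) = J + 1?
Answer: 1476225/361 ≈ 4089.3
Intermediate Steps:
v(J) = 1 + J
p = 1
y(r, E) = (1 + E)/(1 + 2*r) (y(r, E) = (E + 1)/(r + (1 + r)) = (1 + E)/(1 + 2*r))
(y(-10, (6*1)*(5 - 5)) + 64)² = ((1 + (6*1)*(5 - 5))/(1 + 2*(-10)) + 64)² = ((1 + 6*0)/(1 - 20) + 64)² = ((1 + 0)/(-19) + 64)² = (-1/19*1 + 64)² = (-1/19 + 64)² = (1215/19)² = 1476225/361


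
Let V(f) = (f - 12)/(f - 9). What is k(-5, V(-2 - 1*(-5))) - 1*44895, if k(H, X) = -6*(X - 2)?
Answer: -44892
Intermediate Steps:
V(f) = (-12 + f)/(-9 + f)
k(H, X) = 12 - 6*X (k(H, X) = -6*(-2 + X) = 12 - 6*X)
k(-5, V(-2 - 1*(-5))) - 1*44895 = (12 - 6*(-12 + (-2 - 1*(-5)))/(-9 + (-2 - 1*(-5)))) - 1*44895 = (12 - 6*(-12 + (-2 + 5))/(-9 + (-2 + 5))) - 44895 = (12 - 6*(-12 + 3)/(-9 + 3)) - 44895 = (12 - 6*(-9)/(-6)) - 44895 = (12 - (-1)*(-9)) - 44895 = (12 - 6*3/2) - 44895 = (12 - 9) - 44895 = 3 - 44895 = -44892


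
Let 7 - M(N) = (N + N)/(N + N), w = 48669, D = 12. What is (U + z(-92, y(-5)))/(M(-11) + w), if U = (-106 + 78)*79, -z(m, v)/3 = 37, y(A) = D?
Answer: -2323/48675 ≈ -0.047725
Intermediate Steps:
y(A) = 12
z(m, v) = -111 (z(m, v) = -3*37 = -111)
M(N) = 6 (M(N) = 7 - (N + N)/(N + N) = 7 - 2*N/(2*N) = 7 - 2*N*1/(2*N) = 7 - 1*1 = 7 - 1 = 6)
U = -2212 (U = -28*79 = -2212)
(U + z(-92, y(-5)))/(M(-11) + w) = (-2212 - 111)/(6 + 48669) = -2323/48675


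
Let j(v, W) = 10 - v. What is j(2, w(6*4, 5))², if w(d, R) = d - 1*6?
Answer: 64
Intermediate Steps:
w(d, R) = -6 + d (w(d, R) = d - 6 = -6 + d)
j(2, w(6*4, 5))² = (10 - 1*2)² = (10 - 2)² = 8² = 64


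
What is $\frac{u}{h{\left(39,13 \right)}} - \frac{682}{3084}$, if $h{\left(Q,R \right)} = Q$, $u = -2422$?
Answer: $- \frac{416447}{6682} \approx -62.324$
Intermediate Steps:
$\frac{u}{h{\left(39,13 \right)}} - \frac{682}{3084} = - \frac{2422}{39} - \frac{682}{3084} = \left(-2422\right) \frac{1}{39} - \frac{341}{1542} = - \frac{2422}{39} - \frac{341}{1542} = - \frac{416447}{6682}$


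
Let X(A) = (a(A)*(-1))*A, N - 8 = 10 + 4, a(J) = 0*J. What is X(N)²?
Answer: 0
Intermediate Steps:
a(J) = 0
N = 22 (N = 8 + (10 + 4) = 8 + 14 = 22)
X(A) = 0 (X(A) = (0*(-1))*A = 0*A = 0)
X(N)² = 0² = 0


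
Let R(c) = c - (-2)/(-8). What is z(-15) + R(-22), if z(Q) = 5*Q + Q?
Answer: -449/4 ≈ -112.25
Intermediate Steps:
z(Q) = 6*Q
R(c) = -¼ + c (R(c) = c - (-2)*(-1)/8 = c - 1*¼ = c - ¼ = -¼ + c)
z(-15) + R(-22) = 6*(-15) + (-¼ - 22) = -90 - 89/4 = -449/4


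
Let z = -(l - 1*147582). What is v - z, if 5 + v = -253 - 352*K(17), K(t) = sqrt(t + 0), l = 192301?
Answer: 44461 - 352*sqrt(17) ≈ 43010.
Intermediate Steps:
K(t) = sqrt(t)
v = -258 - 352*sqrt(17) (v = -5 + (-253 - 352*sqrt(17)) = -258 - 352*sqrt(17) ≈ -1709.3)
z = -44719 (z = -(192301 - 1*147582) = -(192301 - 147582) = -1*44719 = -44719)
v - z = (-258 - 352*sqrt(17)) - 1*(-44719) = (-258 - 352*sqrt(17)) + 44719 = 44461 - 352*sqrt(17)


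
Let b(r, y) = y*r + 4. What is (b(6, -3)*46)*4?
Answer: -2576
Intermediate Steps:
b(r, y) = 4 + r*y (b(r, y) = r*y + 4 = 4 + r*y)
(b(6, -3)*46)*4 = ((4 + 6*(-3))*46)*4 = ((4 - 18)*46)*4 = -14*46*4 = -644*4 = -2576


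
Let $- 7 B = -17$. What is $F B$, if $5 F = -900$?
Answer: $- \frac{3060}{7} \approx -437.14$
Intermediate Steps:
$B = \frac{17}{7}$ ($B = \left(- \frac{1}{7}\right) \left(-17\right) = \frac{17}{7} \approx 2.4286$)
$F = -180$ ($F = \frac{1}{5} \left(-900\right) = -180$)
$F B = \left(-180\right) \frac{17}{7} = - \frac{3060}{7}$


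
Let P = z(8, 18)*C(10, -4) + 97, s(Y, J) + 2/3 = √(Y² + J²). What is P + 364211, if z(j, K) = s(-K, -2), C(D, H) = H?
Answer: 1092932/3 - 8*√82 ≈ 3.6424e+5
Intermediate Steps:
s(Y, J) = -⅔ + √(J² + Y²) (s(Y, J) = -⅔ + √(Y² + J²) = -⅔ + √(J² + Y²))
z(j, K) = -⅔ + √(4 + K²) (z(j, K) = -⅔ + √((-2)² + (-K)²) = -⅔ + √(4 + K²))
P = 299/3 - 8*√82 (P = (-⅔ + √(4 + 18²))*(-4) + 97 = (-⅔ + √(4 + 324))*(-4) + 97 = (-⅔ + √328)*(-4) + 97 = (-⅔ + 2*√82)*(-4) + 97 = (8/3 - 8*√82) + 97 = 299/3 - 8*√82 ≈ 27.224)
P + 364211 = (299/3 - 8*√82) + 364211 = 1092932/3 - 8*√82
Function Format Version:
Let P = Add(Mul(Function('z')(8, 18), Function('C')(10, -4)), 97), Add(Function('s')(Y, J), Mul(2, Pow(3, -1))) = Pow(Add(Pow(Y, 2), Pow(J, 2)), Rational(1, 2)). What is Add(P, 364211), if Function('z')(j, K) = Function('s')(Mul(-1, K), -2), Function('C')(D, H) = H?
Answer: Add(Rational(1092932, 3), Mul(-8, Pow(82, Rational(1, 2)))) ≈ 3.6424e+5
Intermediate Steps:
Function('s')(Y, J) = Add(Rational(-2, 3), Pow(Add(Pow(J, 2), Pow(Y, 2)), Rational(1, 2))) (Function('s')(Y, J) = Add(Rational(-2, 3), Pow(Add(Pow(Y, 2), Pow(J, 2)), Rational(1, 2))) = Add(Rational(-2, 3), Pow(Add(Pow(J, 2), Pow(Y, 2)), Rational(1, 2))))
Function('z')(j, K) = Add(Rational(-2, 3), Pow(Add(4, Pow(K, 2)), Rational(1, 2))) (Function('z')(j, K) = Add(Rational(-2, 3), Pow(Add(Pow(-2, 2), Pow(Mul(-1, K), 2)), Rational(1, 2))) = Add(Rational(-2, 3), Pow(Add(4, Pow(K, 2)), Rational(1, 2))))
P = Add(Rational(299, 3), Mul(-8, Pow(82, Rational(1, 2)))) (P = Add(Mul(Add(Rational(-2, 3), Pow(Add(4, Pow(18, 2)), Rational(1, 2))), -4), 97) = Add(Mul(Add(Rational(-2, 3), Pow(Add(4, 324), Rational(1, 2))), -4), 97) = Add(Mul(Add(Rational(-2, 3), Pow(328, Rational(1, 2))), -4), 97) = Add(Mul(Add(Rational(-2, 3), Mul(2, Pow(82, Rational(1, 2)))), -4), 97) = Add(Add(Rational(8, 3), Mul(-8, Pow(82, Rational(1, 2)))), 97) = Add(Rational(299, 3), Mul(-8, Pow(82, Rational(1, 2)))) ≈ 27.224)
Add(P, 364211) = Add(Add(Rational(299, 3), Mul(-8, Pow(82, Rational(1, 2)))), 364211) = Add(Rational(1092932, 3), Mul(-8, Pow(82, Rational(1, 2))))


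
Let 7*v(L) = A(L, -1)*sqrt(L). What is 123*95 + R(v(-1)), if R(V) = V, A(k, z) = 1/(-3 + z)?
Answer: 11685 - I/28 ≈ 11685.0 - 0.035714*I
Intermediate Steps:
v(L) = -sqrt(L)/28 (v(L) = (sqrt(L)/(-3 - 1))/7 = (sqrt(L)/(-4))/7 = (-sqrt(L)/4)/7 = -sqrt(L)/28)
123*95 + R(v(-1)) = 123*95 - I/28 = 11685 - I/28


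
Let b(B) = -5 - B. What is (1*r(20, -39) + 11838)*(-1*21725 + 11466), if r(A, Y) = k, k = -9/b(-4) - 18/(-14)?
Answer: -850860942/7 ≈ -1.2155e+8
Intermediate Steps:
k = 72/7 (k = -9/(-5 - 1*(-4)) - 18/(-14) = -9/(-5 + 4) - 18*(-1/14) = -9/(-1) + 9/7 = -9*(-1) + 9/7 = 9 + 9/7 = 72/7 ≈ 10.286)
r(A, Y) = 72/7
(1*r(20, -39) + 11838)*(-1*21725 + 11466) = (1*(72/7) + 11838)*(-1*21725 + 11466) = (72/7 + 11838)*(-21725 + 11466) = (82938/7)*(-10259) = -850860942/7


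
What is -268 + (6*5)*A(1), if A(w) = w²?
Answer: -238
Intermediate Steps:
-268 + (6*5)*A(1) = -268 + (6*5)*1² = -268 + 30*1 = -268 + 30 = -238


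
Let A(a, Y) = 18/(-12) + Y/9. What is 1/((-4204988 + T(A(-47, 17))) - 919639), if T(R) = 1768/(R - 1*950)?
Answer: -17093/87595281135 ≈ -1.9514e-7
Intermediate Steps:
A(a, Y) = -3/2 + Y/9 (A(a, Y) = 18*(-1/12) + Y*(1/9) = -3/2 + Y/9)
T(R) = 1768/(-950 + R) (T(R) = 1768/(R - 950) = 1768/(-950 + R))
1/((-4204988 + T(A(-47, 17))) - 919639) = 1/((-4204988 + 1768/(-950 + (-3/2 + (1/9)*17))) - 919639) = 1/((-4204988 + 1768/(-950 + (-3/2 + 17/9))) - 919639) = 1/((-4204988 + 1768/(-950 + 7/18)) - 919639) = 1/((-4204988 + 1768/(-17093/18)) - 919639) = 1/((-4204988 + 1768*(-18/17093)) - 919639) = 1/((-4204988 - 31824/17093) - 919639) = 1/(-71875891708/17093 - 919639) = 1/(-87595281135/17093) = -17093/87595281135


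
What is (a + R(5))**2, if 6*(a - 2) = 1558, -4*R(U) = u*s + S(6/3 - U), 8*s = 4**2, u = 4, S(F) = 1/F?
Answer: 1079521/16 ≈ 67470.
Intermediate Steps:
s = 2 (s = (1/8)*4**2 = (1/8)*16 = 2)
R(U) = -2 - 1/(4*(2 - U)) (R(U) = -(4*2 + 1/(6/3 - U))/4 = -(8 + 1/(6*(1/3) - U))/4 = -(8 + 1/(2 - U))/4 = -2 - 1/(4*(2 - U)))
a = 785/3 (a = 2 + (1/6)*1558 = 2 + 779/3 = 785/3 ≈ 261.67)
(a + R(5))**2 = (785/3 + (17 - 8*5)/(4*(-2 + 5)))**2 = (785/3 + (1/4)*(17 - 40)/3)**2 = (785/3 + (1/4)*(1/3)*(-23))**2 = (785/3 - 23/12)**2 = (1039/4)**2 = 1079521/16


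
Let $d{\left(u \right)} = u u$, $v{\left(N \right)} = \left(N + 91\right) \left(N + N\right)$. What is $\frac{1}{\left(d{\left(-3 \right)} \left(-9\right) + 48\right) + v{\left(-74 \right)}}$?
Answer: $- \frac{1}{2549} \approx -0.00039231$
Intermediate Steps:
$v{\left(N \right)} = 2 N \left(91 + N\right)$ ($v{\left(N \right)} = \left(91 + N\right) 2 N = 2 N \left(91 + N\right)$)
$d{\left(u \right)} = u^{2}$
$\frac{1}{\left(d{\left(-3 \right)} \left(-9\right) + 48\right) + v{\left(-74 \right)}} = \frac{1}{\left(\left(-3\right)^{2} \left(-9\right) + 48\right) + 2 \left(-74\right) \left(91 - 74\right)} = \frac{1}{\left(9 \left(-9\right) + 48\right) + 2 \left(-74\right) 17} = \frac{1}{\left(-81 + 48\right) - 2516} = \frac{1}{-33 - 2516} = \frac{1}{-2549} = - \frac{1}{2549}$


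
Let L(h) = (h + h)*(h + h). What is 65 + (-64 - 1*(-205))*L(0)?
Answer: 65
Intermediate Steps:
L(h) = 4*h² (L(h) = (2*h)*(2*h) = 4*h²)
65 + (-64 - 1*(-205))*L(0) = 65 + (-64 - 1*(-205))*(4*0²) = 65 + (-64 + 205)*(4*0) = 65 + 141*0 = 65 + 0 = 65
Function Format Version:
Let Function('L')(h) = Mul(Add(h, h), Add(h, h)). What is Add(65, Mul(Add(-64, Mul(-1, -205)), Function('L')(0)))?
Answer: 65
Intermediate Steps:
Function('L')(h) = Mul(4, Pow(h, 2)) (Function('L')(h) = Mul(Mul(2, h), Mul(2, h)) = Mul(4, Pow(h, 2)))
Add(65, Mul(Add(-64, Mul(-1, -205)), Function('L')(0))) = Add(65, Mul(Add(-64, Mul(-1, -205)), Mul(4, Pow(0, 2)))) = Add(65, Mul(Add(-64, 205), Mul(4, 0))) = Add(65, Mul(141, 0)) = Add(65, 0) = 65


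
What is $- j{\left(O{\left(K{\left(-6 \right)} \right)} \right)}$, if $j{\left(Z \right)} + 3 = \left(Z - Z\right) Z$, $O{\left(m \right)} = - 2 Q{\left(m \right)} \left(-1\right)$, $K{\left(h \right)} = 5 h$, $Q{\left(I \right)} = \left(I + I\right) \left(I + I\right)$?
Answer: $3$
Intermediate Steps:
$Q{\left(I \right)} = 4 I^{2}$ ($Q{\left(I \right)} = 2 I 2 I = 4 I^{2}$)
$O{\left(m \right)} = 8 m^{2}$ ($O{\left(m \right)} = - 2 \cdot 4 m^{2} \left(-1\right) = - 8 m^{2} \left(-1\right) = 8 m^{2}$)
$j{\left(Z \right)} = -3$ ($j{\left(Z \right)} = -3 + \left(Z - Z\right) Z = -3 + 0 Z = -3 + 0 = -3$)
$- j{\left(O{\left(K{\left(-6 \right)} \right)} \right)} = \left(-1\right) \left(-3\right) = 3$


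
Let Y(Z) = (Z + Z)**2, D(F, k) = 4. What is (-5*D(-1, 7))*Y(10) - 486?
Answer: -8486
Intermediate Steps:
Y(Z) = 4*Z**2 (Y(Z) = (2*Z)**2 = 4*Z**2)
(-5*D(-1, 7))*Y(10) - 486 = (-5*4)*(4*10**2) - 486 = -80*100 - 486 = -20*400 - 486 = -8000 - 486 = -8486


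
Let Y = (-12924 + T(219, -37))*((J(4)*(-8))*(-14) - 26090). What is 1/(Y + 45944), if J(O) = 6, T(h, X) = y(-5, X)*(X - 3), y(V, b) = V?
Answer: 1/323464576 ≈ 3.0915e-9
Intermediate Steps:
T(h, X) = 15 - 5*X (T(h, X) = -5*(X - 3) = -5*(-3 + X) = 15 - 5*X)
Y = 323418632 (Y = (-12924 + (15 - 5*(-37)))*((6*(-8))*(-14) - 26090) = (-12924 + (15 + 185))*(-48*(-14) - 26090) = (-12924 + 200)*(672 - 26090) = -12724*(-25418) = 323418632)
1/(Y + 45944) = 1/(323418632 + 45944) = 1/323464576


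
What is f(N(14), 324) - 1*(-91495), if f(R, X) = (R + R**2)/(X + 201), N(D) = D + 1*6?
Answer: 457479/5 ≈ 91496.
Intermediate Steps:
N(D) = 6 + D (N(D) = D + 6 = 6 + D)
f(R, X) = (R + R**2)/(201 + X)
f(N(14), 324) - 1*(-91495) = (6 + 14)*(1 + (6 + 14))/(201 + 324) - 1*(-91495) = 20*(1 + 20)/525 + 91495 = 20*(1/525)*21 + 91495 = 4/5 + 91495 = 457479/5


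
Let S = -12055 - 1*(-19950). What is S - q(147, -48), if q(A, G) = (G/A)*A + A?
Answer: 7796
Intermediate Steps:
q(A, G) = A + G (q(A, G) = G + A = A + G)
S = 7895 (S = -12055 + 19950 = 7895)
S - q(147, -48) = 7895 - (147 - 48) = 7895 - 1*99 = 7895 - 99 = 7796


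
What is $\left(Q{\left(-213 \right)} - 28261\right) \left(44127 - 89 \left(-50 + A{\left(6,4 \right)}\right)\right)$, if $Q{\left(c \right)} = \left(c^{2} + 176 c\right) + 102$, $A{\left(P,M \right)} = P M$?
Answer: $-941730598$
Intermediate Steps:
$A{\left(P,M \right)} = M P$
$Q{\left(c \right)} = 102 + c^{2} + 176 c$
$\left(Q{\left(-213 \right)} - 28261\right) \left(44127 - 89 \left(-50 + A{\left(6,4 \right)}\right)\right) = \left(\left(102 + \left(-213\right)^{2} + 176 \left(-213\right)\right) - 28261\right) \left(44127 - 89 \left(-50 + 4 \cdot 6\right)\right) = \left(\left(102 + 45369 - 37488\right) - 28261\right) \left(44127 - 89 \left(-50 + 24\right)\right) = \left(7983 - 28261\right) \left(44127 - -2314\right) = - 20278 \left(44127 + 2314\right) = \left(-20278\right) 46441 = -941730598$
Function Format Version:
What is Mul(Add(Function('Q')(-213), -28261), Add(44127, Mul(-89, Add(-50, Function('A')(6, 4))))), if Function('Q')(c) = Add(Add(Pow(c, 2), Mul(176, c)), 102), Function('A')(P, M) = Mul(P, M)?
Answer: -941730598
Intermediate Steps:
Function('A')(P, M) = Mul(M, P)
Function('Q')(c) = Add(102, Pow(c, 2), Mul(176, c))
Mul(Add(Function('Q')(-213), -28261), Add(44127, Mul(-89, Add(-50, Function('A')(6, 4))))) = Mul(Add(Add(102, Pow(-213, 2), Mul(176, -213)), -28261), Add(44127, Mul(-89, Add(-50, Mul(4, 6))))) = Mul(Add(Add(102, 45369, -37488), -28261), Add(44127, Mul(-89, Add(-50, 24)))) = Mul(Add(7983, -28261), Add(44127, Mul(-89, -26))) = Mul(-20278, Add(44127, 2314)) = Mul(-20278, 46441) = -941730598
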